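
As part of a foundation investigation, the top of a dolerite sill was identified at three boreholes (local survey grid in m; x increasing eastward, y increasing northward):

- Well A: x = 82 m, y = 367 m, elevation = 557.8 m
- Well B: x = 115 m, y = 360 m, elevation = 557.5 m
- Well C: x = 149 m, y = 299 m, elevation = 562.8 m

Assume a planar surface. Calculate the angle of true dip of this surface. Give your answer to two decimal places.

6.21°

Let the plane be z = a·x + b·y + c.
Well B−Well A: 33a − 7b = −0.3;  Well C−Well A: 67a − 68b = 5.
Solving gives a = −0.03121, b = −0.10428.
Gradient magnitude |∇z| = √(a² + b²) = √(0.00097 + 0.01087) = 0.10885.
True dip = arctan(0.10885) = 6.21°, dipping toward NNE (azimuth ≈ 017°).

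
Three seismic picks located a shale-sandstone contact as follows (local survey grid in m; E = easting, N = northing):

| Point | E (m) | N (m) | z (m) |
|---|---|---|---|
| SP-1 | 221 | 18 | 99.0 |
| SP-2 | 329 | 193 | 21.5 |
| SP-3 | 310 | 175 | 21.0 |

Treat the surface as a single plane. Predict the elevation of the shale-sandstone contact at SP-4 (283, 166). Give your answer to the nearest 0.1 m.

Let the plane be z = a·E + b·N + c.
SP-2−SP-1: 108a + 175b = −77.5;  SP-3−SP-1: 89a + 157b = −78.
Solving gives a = 1.07350, b = −1.10536.
Then c = 99 − a·221 − b·18 = −118.35.
At (283, 166): z = 303.8 − 183.5 − 118.35 = 2.0 m.

2.0 m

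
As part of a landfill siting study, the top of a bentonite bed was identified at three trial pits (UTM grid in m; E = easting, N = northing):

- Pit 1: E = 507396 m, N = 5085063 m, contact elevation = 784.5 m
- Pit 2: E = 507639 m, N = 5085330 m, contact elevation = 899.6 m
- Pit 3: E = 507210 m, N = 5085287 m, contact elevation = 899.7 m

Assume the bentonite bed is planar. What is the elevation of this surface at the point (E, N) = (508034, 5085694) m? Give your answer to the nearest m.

Two edge vectors: Pit 1→Pit 2 = (243, 267, 115.1), Pit 1→Pit 3 = (-186, 224, 115.2).
Normal n = (Pit 1→Pit 2) × (Pit 1→Pit 3) = (4976, -49402.2, 104094).
So ∂z/∂E = −n_x/n_z = −0.04780295 and ∂z/∂N = −n_y/n_z = 0.47459220.
Intercept c from Pit 1: 784.5 + 24255.02 − 2413331.21 = −2388291.69.
At (508034, 5085694): z = −24285.5 + 2413630.7 − 2388291.69 = 1053.5 m.

1053 m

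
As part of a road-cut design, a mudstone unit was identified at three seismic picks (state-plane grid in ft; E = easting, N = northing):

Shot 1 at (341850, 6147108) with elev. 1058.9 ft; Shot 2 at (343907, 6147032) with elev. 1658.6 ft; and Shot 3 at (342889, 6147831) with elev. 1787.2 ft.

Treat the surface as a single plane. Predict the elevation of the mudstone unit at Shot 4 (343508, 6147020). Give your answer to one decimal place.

1527.3 ft

Two edge vectors: Shot 1→Shot 2 = (2057, -76, 599.7), Shot 1→Shot 3 = (1039, 723, 728.3).
Normal n = (Shot 1→Shot 2) × (Shot 1→Shot 3) = (-488933.9, -875024.8, 1566175).
So ∂z/∂E = −n_x/n_z = 0.312183441 and ∂z/∂N = −n_y/n_z = 0.558701805.
Intercept c from Shot 1: 1058.9 − 106719.91 − 3434400.34 = −3540061.35.
At (343508, 6147020): z = 107237.5 + 3434351.2 − 3540061.35 = 1527.3 ft.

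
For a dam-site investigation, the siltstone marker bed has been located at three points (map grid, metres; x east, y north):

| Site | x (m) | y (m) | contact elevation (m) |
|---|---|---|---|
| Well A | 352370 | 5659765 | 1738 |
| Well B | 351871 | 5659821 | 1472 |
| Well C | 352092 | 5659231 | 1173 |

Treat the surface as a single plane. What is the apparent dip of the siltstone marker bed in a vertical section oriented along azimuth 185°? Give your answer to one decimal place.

Let the plane be z = a·x + b·y + c.
Well B−Well A: −499a + 56b = −266;  Well C−Well A: −278a − 534b = −565.
Solving gives a = 0.61583, b = 0.73745.
Unit vector along 185° is (sin 185°, cos 185°) = (-0.0872, -0.9962).
Slope in that direction = a·(-0.0872) + b·(-0.9962) = −0.78832.
Apparent dip = arctan|0.78832| = 38.2° (true dip is 43.9°, so apparent ≤ true as expected).

38.2°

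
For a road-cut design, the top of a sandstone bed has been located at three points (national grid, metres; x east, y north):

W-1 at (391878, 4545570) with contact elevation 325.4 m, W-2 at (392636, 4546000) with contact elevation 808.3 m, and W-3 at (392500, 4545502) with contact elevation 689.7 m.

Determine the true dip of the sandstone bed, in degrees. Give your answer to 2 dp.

30.91°

Two edge vectors: W-1→W-2 = (758, 430, 482.9), W-1→W-3 = (622, -68, 364.3).
Normal n = (W-1→W-2) × (W-1→W-3) = (189486.2, 24224.4, -319004).
So ∂z/∂x = −n_x/n_z = 0.59399 and ∂z/∂y = −n_y/n_z = 0.07594.
Gradient magnitude |∇z| = √(a² + b²) = √(0.35283 + 0.00577) = 0.59883.
True dip = arctan(0.59883) = 30.91°, dipping toward W (azimuth ≈ 263°).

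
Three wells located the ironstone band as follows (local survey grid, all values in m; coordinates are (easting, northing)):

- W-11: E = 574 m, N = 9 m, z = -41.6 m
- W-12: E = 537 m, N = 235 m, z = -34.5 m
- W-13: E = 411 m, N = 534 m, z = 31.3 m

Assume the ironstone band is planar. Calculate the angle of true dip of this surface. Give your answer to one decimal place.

36.4°

Let the plane be z = a·E + b·N + c.
W-12−W-11: −37a + 226b = 7.1;  W-13−W-11: −163a + 525b = 72.9.
Solving gives a = −0.73209, b = −0.08844.
Gradient magnitude |∇z| = √(a² + b²) = √(0.53596 + 0.00782) = 0.73741.
True dip = arctan(0.73741) = 36.4°, dipping toward E (azimuth ≈ 083°).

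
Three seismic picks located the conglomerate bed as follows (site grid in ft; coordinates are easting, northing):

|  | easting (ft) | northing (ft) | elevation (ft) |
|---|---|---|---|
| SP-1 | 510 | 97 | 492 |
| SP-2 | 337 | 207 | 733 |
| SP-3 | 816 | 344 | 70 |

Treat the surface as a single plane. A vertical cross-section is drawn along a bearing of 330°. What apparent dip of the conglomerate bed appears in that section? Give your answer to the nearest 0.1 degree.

35.1°

Let the plane be z = a·easting + b·northing + c.
SP-2−SP-1: −173a + 110b = 241;  SP-3−SP-1: 306a + 247b = −422.
Solving gives a = −1.38690, b = 0.00969.
Unit vector along 330° is (sin 330°, cos 330°) = (-0.5000, 0.8660).
Slope in that direction = a·(-0.5000) + b·(0.8660) = 0.70184.
Apparent dip = arctan|0.70184| = 35.1° (true dip is 54.2°, so apparent ≤ true as expected).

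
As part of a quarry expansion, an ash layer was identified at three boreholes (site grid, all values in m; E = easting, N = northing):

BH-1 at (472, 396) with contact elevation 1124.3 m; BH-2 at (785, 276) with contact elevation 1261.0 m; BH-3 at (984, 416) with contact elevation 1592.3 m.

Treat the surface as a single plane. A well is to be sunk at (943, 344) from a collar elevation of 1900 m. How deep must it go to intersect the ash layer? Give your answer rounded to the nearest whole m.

425 m

Let the plane be z = a·E + b·N + c.
BH-2−BH-1: 313a − 120b = 136.7;  BH-3−BH-1: 512a + 20b = 468.
Solving gives a = 0.86993, b = 1.12989.
Then c = 1124.3 − a·472 − b·396 = 266.26.
At (943, 344): z_contact = 820.3 + 388.7 + 266.26 = 1475.3 m.
Depth below ground = 1900 − 1475.3 = 425 m.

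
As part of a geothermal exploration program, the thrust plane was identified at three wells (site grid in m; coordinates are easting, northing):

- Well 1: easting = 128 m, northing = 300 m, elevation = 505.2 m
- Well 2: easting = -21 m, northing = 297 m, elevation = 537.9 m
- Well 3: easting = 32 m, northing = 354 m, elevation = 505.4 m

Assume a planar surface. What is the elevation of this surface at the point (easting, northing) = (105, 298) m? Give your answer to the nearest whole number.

511 m

Two edge vectors: Well 1→Well 2 = (-149, -3, 32.7), Well 1→Well 3 = (-96, 54, 0.2).
Normal n = (Well 1→Well 2) × (Well 1→Well 3) = (-1766.4, -3109.4, -8334).
So ∂z/∂easting = −n_x/n_z = −0.21195 and ∂z/∂northing = −n_y/n_z = −0.37310.
Intercept c from Well 1: 505.2 + 27.13 + 111.93 = 644.26.
At (105, 298): z = −22.3 − 111.2 + 644.26 = 510.8 m.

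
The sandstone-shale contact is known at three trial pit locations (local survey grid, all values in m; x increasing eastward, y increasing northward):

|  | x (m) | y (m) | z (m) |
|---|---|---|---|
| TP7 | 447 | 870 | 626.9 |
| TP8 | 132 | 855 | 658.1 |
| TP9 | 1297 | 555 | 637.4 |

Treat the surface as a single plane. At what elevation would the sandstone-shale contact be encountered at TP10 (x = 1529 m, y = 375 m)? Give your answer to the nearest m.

Two edge vectors: TP7→TP8 = (-315, -15, 31.2), TP7→TP9 = (850, -315, 10.5).
Normal n = (TP7→TP8) × (TP7→TP9) = (9670.5, 29827.5, 111975).
So ∂z/∂x = −n_x/n_z = −0.08636 and ∂z/∂y = −n_y/n_z = −0.26638.
Intercept c from TP7: 626.9 + 38.60 + 231.75 = 897.25.
At (1529, 375): z = −132.0 − 99.9 + 897.25 = 665.3 m.

665 m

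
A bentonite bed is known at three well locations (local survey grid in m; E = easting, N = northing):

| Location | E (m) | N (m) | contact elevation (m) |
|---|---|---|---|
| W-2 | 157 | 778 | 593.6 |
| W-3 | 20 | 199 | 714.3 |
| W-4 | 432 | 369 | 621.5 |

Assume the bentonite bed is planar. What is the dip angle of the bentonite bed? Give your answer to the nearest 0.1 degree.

13.0°

Two edge vectors: W-2→W-3 = (-137, -579, 120.7), W-2→W-4 = (275, -409, 27.9).
Normal n = (W-2→W-3) × (W-2→W-4) = (33212.2, 37014.8, 215258).
So ∂z/∂E = −n_x/n_z = −0.15429 and ∂z/∂N = −n_y/n_z = −0.17196.
Gradient magnitude |∇z| = √(a² + b²) = √(0.02381 + 0.02957) = 0.23103.
True dip = arctan(0.23103) = 13.0°, dipping toward NE (azimuth ≈ 042°).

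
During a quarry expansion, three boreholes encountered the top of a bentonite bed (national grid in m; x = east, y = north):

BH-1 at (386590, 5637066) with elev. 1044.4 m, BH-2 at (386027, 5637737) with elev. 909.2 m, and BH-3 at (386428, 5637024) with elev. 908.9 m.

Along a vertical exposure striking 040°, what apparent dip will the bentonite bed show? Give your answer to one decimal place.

38.1°

Two edge vectors: BH-1→BH-2 = (-563, 671, -135.2), BH-1→BH-3 = (-162, -42, -135.5).
Normal n = (BH-1→BH-2) × (BH-1→BH-3) = (-96598.9, -54384.1, 132348).
So ∂z/∂x = −n_x/n_z = 0.72989 and ∂z/∂y = −n_y/n_z = 0.41092.
Unit vector along 040° is (sin 40°, cos 40°) = (0.6428, 0.7660).
Slope in that direction = a·(0.6428) + b·(0.7660) = 0.78394.
Apparent dip = arctan|0.78394| = 38.1° (true dip is 39.9°, so apparent ≤ true as expected).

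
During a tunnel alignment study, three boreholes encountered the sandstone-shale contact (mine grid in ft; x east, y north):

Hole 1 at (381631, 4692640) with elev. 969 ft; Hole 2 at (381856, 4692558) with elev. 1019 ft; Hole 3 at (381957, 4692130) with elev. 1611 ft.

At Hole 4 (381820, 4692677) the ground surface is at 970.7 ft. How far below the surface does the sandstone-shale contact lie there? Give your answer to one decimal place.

113.9 ft

Let the plane be z = a·x + b·y + c.
Hole 2−Hole 1: 225a − 82b = 50;  Hole 3−Hole 1: 326a − 510b = 642.
Solving gives a = −0.308391465, b = −1.455952192.
Then c = 969 − a·381631 − b·4692640 = 6950920.24.
At (381820, 4692677): z_contact = −117750.03 − 6832313.36 + 6950920.24 = 856.84 ft.
Depth below ground = 970.7 − 856.84 = 113.9 ft.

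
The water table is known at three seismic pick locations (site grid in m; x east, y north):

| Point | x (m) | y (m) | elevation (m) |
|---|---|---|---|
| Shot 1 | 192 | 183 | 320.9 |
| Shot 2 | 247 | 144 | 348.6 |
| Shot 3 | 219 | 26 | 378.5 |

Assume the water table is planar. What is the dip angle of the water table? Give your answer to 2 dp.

22.92°

Two edge vectors: Shot 1→Shot 2 = (55, -39, 27.7), Shot 1→Shot 3 = (27, -157, 57.6).
Normal n = (Shot 1→Shot 2) × (Shot 1→Shot 3) = (2102.5, -2420.1, -7582).
So ∂z/∂x = −n_x/n_z = 0.27730 and ∂z/∂y = −n_y/n_z = −0.31919.
Gradient magnitude |∇z| = √(a² + b²) = √(0.07690 + 0.10188) = 0.42282.
True dip = arctan(0.42282) = 22.92°, dipping toward NW (azimuth ≈ 319°).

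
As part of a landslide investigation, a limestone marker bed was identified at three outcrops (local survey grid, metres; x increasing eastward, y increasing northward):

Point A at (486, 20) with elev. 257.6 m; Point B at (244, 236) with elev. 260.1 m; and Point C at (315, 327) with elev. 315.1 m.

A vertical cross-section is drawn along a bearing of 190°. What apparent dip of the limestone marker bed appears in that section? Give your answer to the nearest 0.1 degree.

Two edge vectors: Point A→Point B = (-242, 216, 2.5), Point A→Point C = (-171, 307, 57.5).
Normal n = (Point A→Point B) × (Point A→Point C) = (11652.5, 13487.5, -37358).
So ∂z/∂x = −n_x/n_z = 0.31191 and ∂z/∂y = −n_y/n_z = 0.36103.
Unit vector along 190° is (sin 190°, cos 190°) = (-0.1736, -0.9848).
Slope in that direction = a·(-0.1736) + b·(-0.9848) = −0.40971.
Apparent dip = arctan|0.40971| = 22.3° (true dip is 25.5°, so apparent ≤ true as expected).

22.3°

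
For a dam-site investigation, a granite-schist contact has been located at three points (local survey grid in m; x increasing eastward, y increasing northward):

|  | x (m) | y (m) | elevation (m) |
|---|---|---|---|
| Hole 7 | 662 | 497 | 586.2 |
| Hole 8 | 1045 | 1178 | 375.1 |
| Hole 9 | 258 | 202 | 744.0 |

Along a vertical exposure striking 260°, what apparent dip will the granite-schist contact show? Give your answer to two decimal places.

16.76°

Let the plane be z = a·x + b·y + c.
Hole 8−Hole 7: 383a + 681b = −211.1;  Hole 9−Hole 7: −404a − 295b = 157.8.
Solving gives a = −0.27869, b = −0.15325.
Unit vector along 260° is (sin 260°, cos 260°) = (-0.9848, -0.1736).
Slope in that direction = a·(-0.9848) + b·(-0.1736) = 0.30107.
Apparent dip = arctan|0.30107| = 16.76° (true dip is 17.6°, so apparent ≤ true as expected).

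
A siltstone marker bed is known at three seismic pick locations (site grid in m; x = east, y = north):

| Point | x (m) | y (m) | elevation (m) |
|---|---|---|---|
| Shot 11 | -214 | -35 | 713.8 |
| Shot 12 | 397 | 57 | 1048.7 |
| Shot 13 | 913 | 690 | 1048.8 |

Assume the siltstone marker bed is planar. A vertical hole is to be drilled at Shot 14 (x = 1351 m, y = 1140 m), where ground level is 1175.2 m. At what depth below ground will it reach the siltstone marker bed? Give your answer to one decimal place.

Let the plane be z = a·x + b·y + c.
Shot 12−Shot 11: 611a + 92b = 334.9;  Shot 13−Shot 11: 1127a + 725b = 335.
Solving gives a = 0.624781, b = −0.509142.
Then c = 713.8 − a·-214 − b·-35 = 829.68.
At (1351, 1140): z_contact = 844.08 − 580.42 + 829.68 = 1093.34 m.
Depth below ground = 1175.2 − 1093.34 = 81.9 m.

81.9 m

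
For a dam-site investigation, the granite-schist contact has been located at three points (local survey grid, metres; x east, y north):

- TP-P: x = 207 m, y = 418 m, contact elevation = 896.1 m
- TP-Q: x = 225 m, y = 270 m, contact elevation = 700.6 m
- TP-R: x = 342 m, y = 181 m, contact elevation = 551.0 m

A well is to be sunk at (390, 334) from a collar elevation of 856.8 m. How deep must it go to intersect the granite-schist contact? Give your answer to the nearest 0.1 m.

Let the plane be z = a·x + b·y + c.
TP-Q−TP-P: 18a − 148b = −195.5;  TP-R−TP-P: 135a − 237b = −345.1.
Solving gives a = −0.30172, b = 1.28425.
Then c = 896.1 − a·207 − b·418 = 421.74.
At (390, 334): z_contact = −117.67 + 428.94 + 421.74 = 733.01 m.
Depth below ground = 856.8 − 733.01 = 123.8 m.

123.8 m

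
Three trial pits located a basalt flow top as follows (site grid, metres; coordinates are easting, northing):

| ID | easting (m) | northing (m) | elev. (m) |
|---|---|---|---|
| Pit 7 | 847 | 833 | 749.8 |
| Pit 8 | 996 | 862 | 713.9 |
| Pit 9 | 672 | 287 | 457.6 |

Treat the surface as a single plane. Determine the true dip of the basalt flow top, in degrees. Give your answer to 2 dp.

Two edge vectors: Pit 7→Pit 8 = (149, 29, -35.9), Pit 7→Pit 9 = (-175, -546, -292.2).
Normal n = (Pit 7→Pit 8) × (Pit 7→Pit 9) = (-28075.2, 49820.3, -76279).
So ∂z/∂easting = −n_x/n_z = −0.36806 and ∂z/∂northing = −n_y/n_z = 0.65313.
Gradient magnitude |∇z| = √(a² + b²) = √(0.13547 + 0.42658) = 0.74970.
True dip = arctan(0.74970) = 36.86°, dipping toward SSE (azimuth ≈ 151°).

36.86°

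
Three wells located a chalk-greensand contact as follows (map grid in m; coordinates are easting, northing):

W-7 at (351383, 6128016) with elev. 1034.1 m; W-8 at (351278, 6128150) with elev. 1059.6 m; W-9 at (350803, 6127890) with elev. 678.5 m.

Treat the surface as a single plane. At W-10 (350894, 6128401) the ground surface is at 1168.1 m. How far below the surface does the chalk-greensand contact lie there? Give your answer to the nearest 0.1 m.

152.3 m

Two edge vectors: W-7→W-8 = (-105, 134, 25.5), W-7→W-9 = (-580, -126, -355.6).
Normal n = (W-7→W-8) × (W-7→W-9) = (-44437.4, -52128, 90950).
So ∂z/∂easting = −n_x/n_z = 0.488591534 and ∂z/∂northing = −n_y/n_z = 0.573150082.
Intercept c from W-7: 1034.1 − 171682.76 − 3512272.88 = −3682921.53.
At (350894, 6128401): z_contact = 171443.84 + 3512493.54 − 3682921.53 = 1015.84 m.
Depth below ground = 1168.1 − 1015.84 = 152.3 m.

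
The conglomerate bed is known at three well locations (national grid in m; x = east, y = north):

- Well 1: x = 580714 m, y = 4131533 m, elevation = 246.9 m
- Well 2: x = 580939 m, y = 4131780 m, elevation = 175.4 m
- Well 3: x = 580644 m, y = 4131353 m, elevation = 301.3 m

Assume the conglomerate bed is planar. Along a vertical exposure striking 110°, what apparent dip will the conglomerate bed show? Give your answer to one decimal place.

7.4°

Two edge vectors: Well 1→Well 2 = (225, 247, -71.5), Well 1→Well 3 = (-70, -180, 54.4).
Normal n = (Well 1→Well 2) × (Well 1→Well 3) = (566.8, -7235, -23210).
So ∂z/∂x = −n_x/n_z = 0.02442 and ∂z/∂y = −n_y/n_z = −0.31172.
Unit vector along 110° is (sin 110°, cos 110°) = (0.9397, -0.3420).
Slope in that direction = a·(0.9397) + b·(-0.3420) = 0.12956.
Apparent dip = arctan|0.12956| = 7.4° (true dip is 17.4°, so apparent ≤ true as expected).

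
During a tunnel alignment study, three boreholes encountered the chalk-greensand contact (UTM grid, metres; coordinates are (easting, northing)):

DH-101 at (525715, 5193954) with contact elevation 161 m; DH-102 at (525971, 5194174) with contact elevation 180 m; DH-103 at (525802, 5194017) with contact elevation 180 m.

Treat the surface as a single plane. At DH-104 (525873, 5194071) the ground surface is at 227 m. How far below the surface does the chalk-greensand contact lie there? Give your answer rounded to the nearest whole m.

Let the plane be z = a·E + b·N + c.
DH-102−DH-101: 256a + 220b = 19;  DH-103−DH-101: 87a + 63b = 19.
Solving gives a = 0.99037185, b = −1.06606906.
Then c = 161 − a·525715 − b·5193954 = 5016621.31.
At (525873, 5194071): z_contact = 520809.8 − 5537238.4 + 5016621.31 = 192.7 m.
Depth below ground = 227 − 192.7 = 34 m.

34 m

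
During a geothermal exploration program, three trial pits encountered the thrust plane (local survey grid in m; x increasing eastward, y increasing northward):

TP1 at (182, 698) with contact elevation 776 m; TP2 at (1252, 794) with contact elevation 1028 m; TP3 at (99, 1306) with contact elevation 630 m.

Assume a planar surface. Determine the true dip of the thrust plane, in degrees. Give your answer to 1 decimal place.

18.1°

Two edge vectors: TP1→TP2 = (1070, 96, 252), TP1→TP3 = (-83, 608, -146).
Normal n = (TP1→TP2) × (TP1→TP3) = (-167232, 135304, 658528).
So ∂z/∂x = −n_x/n_z = 0.25395 and ∂z/∂y = −n_y/n_z = −0.20546.
Gradient magnitude |∇z| = √(a² + b²) = √(0.06449 + 0.04222) = 0.32666.
True dip = arctan(0.32666) = 18.1°, dipping toward NW (azimuth ≈ 309°).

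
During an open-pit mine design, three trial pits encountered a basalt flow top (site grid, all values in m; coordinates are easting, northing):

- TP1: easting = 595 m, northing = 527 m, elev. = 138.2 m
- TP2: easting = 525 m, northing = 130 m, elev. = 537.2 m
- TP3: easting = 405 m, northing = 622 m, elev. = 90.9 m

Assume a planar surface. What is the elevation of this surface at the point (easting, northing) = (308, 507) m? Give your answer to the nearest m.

Two edge vectors: TP1→TP2 = (-70, -397, 399), TP1→TP3 = (-190, 95, -47.3).
Normal n = (TP1→TP2) × (TP1→TP3) = (-19126.9, -79121, -82080).
So ∂z/∂easting = −n_x/n_z = −0.23303 and ∂z/∂northing = −n_y/n_z = −0.96395.
Intercept c from TP1: 138.2 + 138.65 + 508.00 = 784.85.
At (308, 507): z = −71.8 − 488.7 + 784.85 = 224.4 m.

224 m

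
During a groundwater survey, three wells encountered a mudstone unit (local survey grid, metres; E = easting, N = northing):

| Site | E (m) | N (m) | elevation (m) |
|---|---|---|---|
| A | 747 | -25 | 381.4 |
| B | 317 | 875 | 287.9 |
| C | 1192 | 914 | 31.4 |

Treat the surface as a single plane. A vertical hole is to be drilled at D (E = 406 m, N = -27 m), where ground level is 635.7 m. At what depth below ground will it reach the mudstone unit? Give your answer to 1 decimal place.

Let the plane be z = a·E + b·N + c.
B−A: −430a + 900b = −93.5;  C−A: 445a + 939b = −350.
Solving gives a = −0.282497, b = −0.238859.
Then c = 381.4 − a·747 − b·-25 = 586.45.
At (406, -27): z_contact = −114.69 + 6.45 + 586.45 = 478.21 m.
Depth below ground = 635.7 − 478.21 = 157.5 m.

157.5 m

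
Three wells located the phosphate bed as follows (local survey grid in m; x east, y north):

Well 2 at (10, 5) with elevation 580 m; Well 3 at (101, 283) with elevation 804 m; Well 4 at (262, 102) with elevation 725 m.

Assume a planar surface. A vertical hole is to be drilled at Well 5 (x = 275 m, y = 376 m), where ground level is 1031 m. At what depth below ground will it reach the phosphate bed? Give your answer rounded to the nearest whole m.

Let the plane be z = a·x + b·y + c.
Well 3−Well 2: 91a + 278b = 224;  Well 4−Well 2: 252a + 97b = 145.
Solving gives a = 0.30348, b = 0.70641.
Then c = 580 − a·10 − b·5 = 573.43.
At (275, 376): z_contact = 83.5 + 265.6 + 573.43 = 922.5 m.
Depth below ground = 1031 − 922.5 = 108 m.

108 m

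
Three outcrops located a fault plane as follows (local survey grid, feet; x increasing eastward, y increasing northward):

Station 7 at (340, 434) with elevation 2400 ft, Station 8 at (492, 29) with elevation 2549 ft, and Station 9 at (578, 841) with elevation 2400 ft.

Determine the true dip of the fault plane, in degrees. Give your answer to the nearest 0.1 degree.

23.9°

Two edge vectors: Station 7→Station 8 = (152, -405, 149), Station 7→Station 9 = (238, 407, 0).
Normal n = (Station 7→Station 8) × (Station 7→Station 9) = (-60643, 35462, 158254).
So ∂z/∂x = −n_x/n_z = 0.38320 and ∂z/∂y = −n_y/n_z = −0.22408.
Gradient magnitude |∇z| = √(a² + b²) = √(0.14684 + 0.05021) = 0.44391.
True dip = arctan(0.44391) = 23.9°, dipping toward WNW (azimuth ≈ 300°).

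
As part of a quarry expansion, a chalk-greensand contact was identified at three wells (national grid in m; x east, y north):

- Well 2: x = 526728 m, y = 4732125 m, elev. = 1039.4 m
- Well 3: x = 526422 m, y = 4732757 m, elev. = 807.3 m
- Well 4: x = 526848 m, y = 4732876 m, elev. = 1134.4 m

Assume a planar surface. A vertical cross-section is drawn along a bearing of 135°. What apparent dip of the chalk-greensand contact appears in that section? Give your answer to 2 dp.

28.34°

Let the plane be z = a·x + b·y + c.
Well 3−Well 2: −306a + 632b = −232.1;  Well 4−Well 2: 120a + 751b = 95.
Solving gives a = 0.76673, b = 0.00399.
Unit vector along 135° is (sin 135°, cos 135°) = (0.7071, -0.7071).
Slope in that direction = a·(0.7071) + b·(-0.7071) = 0.53934.
Apparent dip = arctan|0.53934| = 28.34° (true dip is 37.5°, so apparent ≤ true as expected).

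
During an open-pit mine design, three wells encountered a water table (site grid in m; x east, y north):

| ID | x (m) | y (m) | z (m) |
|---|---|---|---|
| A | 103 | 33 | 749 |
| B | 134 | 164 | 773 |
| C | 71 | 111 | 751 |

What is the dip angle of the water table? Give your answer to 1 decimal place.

15.3°

Let the plane be z = a·x + b·y + c.
B−A: 31a + 131b = 24;  C−A: −32a + 78b = 2.
Solving gives a = 0.24357, b = 0.12557.
Gradient magnitude |∇z| = √(a² + b²) = √(0.05933 + 0.01577) = 0.27403.
True dip = arctan(0.27403) = 15.3°, dipping toward WSW (azimuth ≈ 243°).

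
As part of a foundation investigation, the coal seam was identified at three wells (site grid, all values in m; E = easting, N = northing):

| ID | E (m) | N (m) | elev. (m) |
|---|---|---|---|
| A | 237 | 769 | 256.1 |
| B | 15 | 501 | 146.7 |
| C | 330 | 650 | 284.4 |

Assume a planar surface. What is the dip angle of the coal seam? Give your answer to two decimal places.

22.21°

Let the plane be z = a·E + b·N + c.
B−A: −222a − 268b = −109.4;  C−A: 93a − 119b = 28.3.
Solving gives a = 0.40129, b = 0.07580.
Gradient magnitude |∇z| = √(a² + b²) = √(0.16103 + 0.00575) = 0.40839.
True dip = arctan(0.40839) = 22.21°, dipping toward W (azimuth ≈ 259°).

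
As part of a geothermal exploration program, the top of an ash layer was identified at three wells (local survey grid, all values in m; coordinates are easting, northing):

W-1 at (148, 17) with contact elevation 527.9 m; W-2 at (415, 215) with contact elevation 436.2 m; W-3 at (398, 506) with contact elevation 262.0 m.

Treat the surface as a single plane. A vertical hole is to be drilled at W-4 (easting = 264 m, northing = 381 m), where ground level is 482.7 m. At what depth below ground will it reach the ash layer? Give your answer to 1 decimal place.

Let the plane be z = a·easting + b·northing + c.
W-2−W-1: 267a + 198b = −91.7;  W-3−W-1: 250a + 489b = −265.9.
Solving gives a = 0.09631, b = −0.59300.
Then c = 527.9 − a·148 − b·17 = 523.73.
At (264, 381): z_contact = 25.42 − 225.93 + 523.73 = 323.22 m.
Depth below ground = 482.7 − 323.22 = 159.5 m.

159.5 m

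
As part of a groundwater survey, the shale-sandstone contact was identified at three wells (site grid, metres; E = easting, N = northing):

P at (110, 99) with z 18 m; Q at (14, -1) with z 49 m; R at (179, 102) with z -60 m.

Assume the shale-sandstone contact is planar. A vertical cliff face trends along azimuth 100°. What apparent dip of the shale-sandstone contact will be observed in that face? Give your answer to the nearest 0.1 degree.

Two edge vectors: P→Q = (-96, -100, 31), P→R = (69, 3, -78).
Normal n = (P→Q) × (P→R) = (7707, -5349, 6612).
So ∂z/∂E = −n_x/n_z = −1.16561 and ∂z/∂N = −n_y/n_z = 0.80898.
Unit vector along 100° is (sin 100°, cos 100°) = (0.9848, -0.1736).
Slope in that direction = a·(0.9848) + b·(-0.1736) = −1.28838.
Apparent dip = arctan|1.28838| = 52.2° (true dip is 54.8°, so apparent ≤ true as expected).

52.2°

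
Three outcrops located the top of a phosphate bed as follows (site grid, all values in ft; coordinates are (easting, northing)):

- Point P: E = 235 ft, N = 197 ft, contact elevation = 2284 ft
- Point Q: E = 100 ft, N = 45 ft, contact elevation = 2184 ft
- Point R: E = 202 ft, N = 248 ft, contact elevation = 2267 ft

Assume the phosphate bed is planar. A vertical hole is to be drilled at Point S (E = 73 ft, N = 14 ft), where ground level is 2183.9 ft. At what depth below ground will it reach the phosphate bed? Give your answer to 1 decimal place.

20.0 ft

Let the plane be z = a·E + b·N + c.
Point Q−Point P: −135a − 152b = −100;  Point R−Point P: −33a + 51b = −17.
Solving gives a = 0.64566, b = 0.08445.
Then c = 2284 − a·235 − b·197 = 2115.63.
At (73, 14): z_contact = 47.13 + 1.18 + 2115.63 = 2163.95 ft.
Depth below ground = 2183.9 − 2163.95 = 20.0 ft.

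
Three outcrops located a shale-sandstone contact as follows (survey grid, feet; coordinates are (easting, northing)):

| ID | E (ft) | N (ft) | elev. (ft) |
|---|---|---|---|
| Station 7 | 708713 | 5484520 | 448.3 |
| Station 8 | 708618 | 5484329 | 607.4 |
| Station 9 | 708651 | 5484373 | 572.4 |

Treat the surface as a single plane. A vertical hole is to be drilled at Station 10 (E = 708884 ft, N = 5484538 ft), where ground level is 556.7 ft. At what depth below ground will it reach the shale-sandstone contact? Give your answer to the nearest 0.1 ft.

Let the plane be z = a·E + b·N + c.
Station 8−Station 7: −95a − 191b = 159.1;  Station 9−Station 7: −62a − 147b = 124.1.
Solving gives a = 0.148563354, b = −0.906877061.
Then c = 448.3 − a·708713 − b·5484520 = 4868944.90.
At (708884, 5484538): z_contact = 105314.18 − 4973801.70 + 4868944.90 = 457.38 ft.
Depth below ground = 556.7 − 457.38 = 99.3 ft.

99.3 ft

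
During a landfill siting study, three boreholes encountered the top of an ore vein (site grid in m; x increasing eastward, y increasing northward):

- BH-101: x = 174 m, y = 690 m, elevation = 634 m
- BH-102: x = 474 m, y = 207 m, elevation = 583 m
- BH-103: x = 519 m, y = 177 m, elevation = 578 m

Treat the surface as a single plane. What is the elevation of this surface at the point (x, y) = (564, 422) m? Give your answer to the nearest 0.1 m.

Let the plane be z = a·x + b·y + c.
BH-102−BH-101: 300a − 483b = −51;  BH-103−BH-101: 345a − 513b = −56.
Solving gives a = −0.06949, b = 0.06243.
Then c = 634 − a·174 − b·690 = 603.02.
At (564, 422): z = −39.2 + 26.3 + 603.02 = 590.2 m.

590.2 m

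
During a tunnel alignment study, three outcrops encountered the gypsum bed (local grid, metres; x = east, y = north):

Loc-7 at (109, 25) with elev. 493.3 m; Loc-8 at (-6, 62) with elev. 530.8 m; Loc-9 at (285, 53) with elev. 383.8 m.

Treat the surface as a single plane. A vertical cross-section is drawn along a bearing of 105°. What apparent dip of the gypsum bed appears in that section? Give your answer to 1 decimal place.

19.1°

Two edge vectors: Loc-7→Loc-8 = (-115, 37, 37.5), Loc-7→Loc-9 = (176, 28, -109.5).
Normal n = (Loc-7→Loc-8) × (Loc-7→Loc-9) = (-5101.5, -5992.5, -9732).
So ∂z/∂x = −n_x/n_z = −0.52420 and ∂z/∂y = −n_y/n_z = −0.61575.
Unit vector along 105° is (sin 105°, cos 105°) = (0.9659, -0.2588).
Slope in that direction = a·(0.9659) + b·(-0.2588) = −0.34697.
Apparent dip = arctan|0.34697| = 19.1° (true dip is 39.0°, so apparent ≤ true as expected).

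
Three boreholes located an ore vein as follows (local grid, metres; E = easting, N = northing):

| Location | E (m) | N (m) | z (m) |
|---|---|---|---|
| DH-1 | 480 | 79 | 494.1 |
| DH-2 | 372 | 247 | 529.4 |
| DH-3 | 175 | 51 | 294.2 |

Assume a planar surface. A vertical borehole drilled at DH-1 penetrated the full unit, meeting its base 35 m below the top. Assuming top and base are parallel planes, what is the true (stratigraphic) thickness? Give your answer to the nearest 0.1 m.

26.7 m

Two edge vectors: DH-1→DH-2 = (-108, 168, 35.3), DH-1→DH-3 = (-305, -28, -199.9).
Normal n = (DH-1→DH-2) × (DH-1→DH-3) = (-32594.8, -32355.7, 54264).
So ∂z/∂E = −n_x/n_z = 0.60067 and ∂z/∂N = −n_y/n_z = 0.59626.
|∇z| = √(a²+b²) = 0.84637, so dip δ = arctan(0.84637) = 40.24°.
True thickness = vertical thickness × cos δ = 35 × cos 40.24° = 26.7 m.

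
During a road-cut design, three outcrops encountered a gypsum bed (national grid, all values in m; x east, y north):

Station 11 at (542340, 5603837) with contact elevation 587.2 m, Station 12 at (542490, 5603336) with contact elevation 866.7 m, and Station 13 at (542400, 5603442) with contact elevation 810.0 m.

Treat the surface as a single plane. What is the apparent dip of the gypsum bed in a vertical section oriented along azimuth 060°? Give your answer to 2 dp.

17.82°

Two edge vectors: Station 11→Station 12 = (150, -501, 279.5), Station 11→Station 13 = (60, -395, 222.8).
Normal n = (Station 11→Station 12) × (Station 11→Station 13) = (-1220.3, -16650, -29190).
So ∂z/∂x = −n_x/n_z = −0.04181 and ∂z/∂y = −n_y/n_z = −0.57040.
Unit vector along 060° is (sin 60°, cos 60°) = (0.8660, 0.5000).
Slope in that direction = a·(0.8660) + b·(0.5000) = −0.32140.
Apparent dip = arctan|0.32140| = 17.82° (true dip is 29.8°, so apparent ≤ true as expected).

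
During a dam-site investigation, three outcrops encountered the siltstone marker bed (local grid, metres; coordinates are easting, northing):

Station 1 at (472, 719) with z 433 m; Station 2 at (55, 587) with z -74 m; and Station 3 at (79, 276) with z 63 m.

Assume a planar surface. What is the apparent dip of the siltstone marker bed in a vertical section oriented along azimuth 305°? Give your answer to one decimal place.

52.0°

Let the plane be z = a·easting + b·northing + c.
Station 2−Station 1: −417a − 132b = −507;  Station 3−Station 1: −393a − 443b = −370.
Solving gives a = 1.32295, b = −0.33842.
Unit vector along 305° is (sin 305°, cos 305°) = (-0.8192, 0.5736).
Slope in that direction = a·(-0.8192) + b·(0.5736) = −1.27781.
Apparent dip = arctan|1.27781| = 52.0° (true dip is 53.8°, so apparent ≤ true as expected).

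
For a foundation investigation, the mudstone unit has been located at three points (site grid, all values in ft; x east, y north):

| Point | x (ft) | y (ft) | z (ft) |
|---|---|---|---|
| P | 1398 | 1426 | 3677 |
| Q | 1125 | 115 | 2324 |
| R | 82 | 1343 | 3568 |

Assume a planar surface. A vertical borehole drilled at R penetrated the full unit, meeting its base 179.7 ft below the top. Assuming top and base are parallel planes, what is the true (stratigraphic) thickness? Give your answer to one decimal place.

Let the plane be z = a·x + b·y + c.
Q−P: −273a − 1311b = −1353;  R−P: −1316a − 83b = −109.
Solving gives a = 0.01797, b = 1.02829.
|∇z| = √(a²+b²) = 1.02845, so dip δ = arctan(1.02845) = 45.80°.
True thickness = vertical thickness × cos δ = 179.7 × cos 45.80° = 125.3 ft.

125.3 ft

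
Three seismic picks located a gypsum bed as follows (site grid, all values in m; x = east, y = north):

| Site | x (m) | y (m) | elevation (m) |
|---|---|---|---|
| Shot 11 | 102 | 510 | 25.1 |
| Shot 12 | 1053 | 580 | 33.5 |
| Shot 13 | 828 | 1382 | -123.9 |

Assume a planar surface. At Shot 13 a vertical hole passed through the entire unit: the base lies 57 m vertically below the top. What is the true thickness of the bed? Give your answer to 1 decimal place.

Let the plane be z = a·x + b·y + c.
Shot 12−Shot 11: 951a + 70b = 8.4;  Shot 13−Shot 11: 726a + 872b = −149.
Solving gives a = 0.02281, b = −0.18986.
|∇z| = √(a²+b²) = 0.19123, so dip δ = arctan(0.19123) = 10.83°.
True thickness = vertical thickness × cos δ = 57 × cos 10.83° = 56.0 m.

56.0 m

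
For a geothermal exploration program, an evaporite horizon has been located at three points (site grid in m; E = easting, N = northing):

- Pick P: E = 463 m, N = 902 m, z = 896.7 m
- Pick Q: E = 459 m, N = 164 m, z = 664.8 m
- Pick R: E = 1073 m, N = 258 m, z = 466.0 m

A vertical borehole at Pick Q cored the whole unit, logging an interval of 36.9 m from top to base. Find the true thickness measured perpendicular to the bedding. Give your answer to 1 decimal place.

Two edge vectors: Pick P→Pick Q = (-4, -738, -231.9), Pick P→Pick R = (610, -644, -430.7).
Normal n = (Pick P→Pick Q) × (Pick P→Pick R) = (168513, -143181.8, 452756).
So ∂z/∂E = −n_x/n_z = −0.37219 and ∂z/∂N = −n_y/n_z = 0.31624.
|∇z| = √(a²+b²) = 0.48840, so dip δ = arctan(0.48840) = 26.03°.
True thickness = vertical thickness × cos δ = 36.9 × cos 26.03° = 33.2 m.

33.2 m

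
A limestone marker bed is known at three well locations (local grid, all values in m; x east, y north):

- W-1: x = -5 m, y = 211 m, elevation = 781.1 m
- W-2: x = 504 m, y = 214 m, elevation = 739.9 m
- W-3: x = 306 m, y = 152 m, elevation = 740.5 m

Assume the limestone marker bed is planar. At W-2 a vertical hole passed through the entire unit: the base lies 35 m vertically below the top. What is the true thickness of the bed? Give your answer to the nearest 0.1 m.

Two edge vectors: W-1→W-2 = (509, 3, -41.2), W-1→W-3 = (311, -59, -40.6).
Normal n = (W-1→W-2) × (W-1→W-3) = (-2552.6, 7852.2, -30964).
So ∂z/∂x = −n_x/n_z = −0.08244 and ∂z/∂y = −n_y/n_z = 0.25359.
|∇z| = √(a²+b²) = 0.26665, so dip δ = arctan(0.26665) = 14.93°.
True thickness = vertical thickness × cos δ = 35 × cos 14.93° = 33.8 m.

33.8 m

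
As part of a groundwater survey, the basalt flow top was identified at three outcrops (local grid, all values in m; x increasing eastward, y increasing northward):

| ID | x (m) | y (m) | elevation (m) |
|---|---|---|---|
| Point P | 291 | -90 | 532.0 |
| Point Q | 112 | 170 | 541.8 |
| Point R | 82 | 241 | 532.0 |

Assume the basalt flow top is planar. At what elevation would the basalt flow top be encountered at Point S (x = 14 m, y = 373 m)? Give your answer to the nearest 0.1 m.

Let the plane be z = a·x + b·y + c.
Point Q−Point P: −179a + 260b = 9.8;  Point R−Point P: −209a + 331b = 0.
Solving gives a = −0.66079, b = −0.41723.
Then c = 532 − a·291 − b·-90 = 686.74.
At (14, 373): z = −9.3 − 155.6 + 686.74 = 521.9 m.

521.9 m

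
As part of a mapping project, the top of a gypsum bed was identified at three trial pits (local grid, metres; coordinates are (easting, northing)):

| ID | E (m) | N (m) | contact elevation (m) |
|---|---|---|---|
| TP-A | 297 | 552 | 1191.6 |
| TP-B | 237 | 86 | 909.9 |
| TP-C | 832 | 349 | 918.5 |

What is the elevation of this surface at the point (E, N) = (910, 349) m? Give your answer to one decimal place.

897.6 m

Two edge vectors: TP-A→TP-B = (-60, -466, -281.7), TP-A→TP-C = (535, -203, -273.1).
Normal n = (TP-A→TP-B) × (TP-A→TP-C) = (70079.5, -167095.5, 261490).
So ∂z/∂E = −n_x/n_z = −0.26800 and ∂z/∂N = −n_y/n_z = 0.63901.
Intercept c from TP-A: 1191.6 + 79.60 − 352.74 = 918.46.
At (910, 349): z = −243.9 + 223.0 + 918.46 = 897.6 m.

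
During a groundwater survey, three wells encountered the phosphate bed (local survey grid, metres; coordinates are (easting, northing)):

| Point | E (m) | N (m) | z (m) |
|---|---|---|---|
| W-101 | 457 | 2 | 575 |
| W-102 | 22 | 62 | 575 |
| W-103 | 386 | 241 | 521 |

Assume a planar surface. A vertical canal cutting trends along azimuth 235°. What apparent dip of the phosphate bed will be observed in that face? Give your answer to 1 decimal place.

9.2°

Let the plane be z = a·E + b·N + c.
W-102−W-101: −435a + 60b = 0;  W-103−W-101: −71a + 239b = −54.
Solving gives a = −0.03250, b = −0.23560.
Unit vector along 235° is (sin 235°, cos 235°) = (-0.8192, -0.5736).
Slope in that direction = a·(-0.8192) + b·(-0.5736) = 0.16175.
Apparent dip = arctan|0.16175| = 9.2° (true dip is 13.4°, so apparent ≤ true as expected).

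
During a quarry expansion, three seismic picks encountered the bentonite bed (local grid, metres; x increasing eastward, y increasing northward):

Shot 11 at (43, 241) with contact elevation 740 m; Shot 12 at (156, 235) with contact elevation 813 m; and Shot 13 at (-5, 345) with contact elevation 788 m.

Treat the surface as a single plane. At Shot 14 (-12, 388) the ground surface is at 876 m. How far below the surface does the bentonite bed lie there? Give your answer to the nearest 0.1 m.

59.3 m

Two edge vectors: Shot 11→Shot 12 = (113, -6, 73), Shot 11→Shot 13 = (-48, 104, 48).
Normal n = (Shot 11→Shot 12) × (Shot 11→Shot 13) = (-7880, -8928, 11464).
So ∂z/∂x = −n_x/n_z = 0.68737 and ∂z/∂y = −n_y/n_z = 0.77879.
Intercept c from Shot 11: 740 − 29.56 − 187.69 = 522.76.
At (-12, 388): z_contact = −8.25 + 302.17 + 522.76 = 816.68 m.
Depth below ground = 876 − 816.68 = 59.3 m.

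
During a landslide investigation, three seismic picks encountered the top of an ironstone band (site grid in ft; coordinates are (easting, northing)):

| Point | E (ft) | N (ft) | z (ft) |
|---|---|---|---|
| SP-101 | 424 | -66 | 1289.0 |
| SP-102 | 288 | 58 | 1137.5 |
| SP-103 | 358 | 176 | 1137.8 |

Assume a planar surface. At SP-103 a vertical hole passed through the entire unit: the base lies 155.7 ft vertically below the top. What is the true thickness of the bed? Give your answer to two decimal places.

119.16 ft

Let the plane be z = a·E + b·N + c.
SP-102−SP-101: −136a + 124b = −151.5;  SP-103−SP-101: −66a + 242b = −151.2.
Solving gives a = 0.72445, b = −0.42722.
|∇z| = √(a²+b²) = 0.84104, so dip δ = arctan(0.84104) = 40.07°.
True thickness = vertical thickness × cos δ = 155.7 × cos 40.07° = 119.16 ft.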